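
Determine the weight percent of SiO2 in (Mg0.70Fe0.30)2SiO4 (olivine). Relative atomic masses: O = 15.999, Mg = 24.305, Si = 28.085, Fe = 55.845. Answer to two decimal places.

Formula mass = 159.615 g/mol.
1 Si → 1.0000 mol SiO2 per formula unit; M(SiO2) = 60.083, so SiO2 mass = 60.083 g.
60.083/159.615 × 100 = 37.64 wt%.

37.64 wt%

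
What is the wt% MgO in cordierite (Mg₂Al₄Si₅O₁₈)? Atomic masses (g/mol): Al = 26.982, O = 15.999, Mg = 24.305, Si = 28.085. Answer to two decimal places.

13.78 wt%

Formula mass = 584.945 g/mol.
2 Mg → 2.0000 mol MgO per formula unit; M(MgO) = 40.304, so MgO mass = 80.608 g.
80.608/584.945 × 100 = 13.78 wt%.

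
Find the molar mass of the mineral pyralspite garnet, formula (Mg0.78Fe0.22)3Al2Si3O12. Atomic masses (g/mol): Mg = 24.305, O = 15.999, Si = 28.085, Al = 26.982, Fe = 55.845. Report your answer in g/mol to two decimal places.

Mg: 2.34 × 24.305 = 56.8737
Fe: 0.66 × 55.845 = 36.8577
Al: 2 × 26.982 = 53.9640
Si: 3 × 28.085 = 84.2550
O: 12 × 15.999 = 191.9880
Summing the contributions gives the formula mass.

423.94 g/mol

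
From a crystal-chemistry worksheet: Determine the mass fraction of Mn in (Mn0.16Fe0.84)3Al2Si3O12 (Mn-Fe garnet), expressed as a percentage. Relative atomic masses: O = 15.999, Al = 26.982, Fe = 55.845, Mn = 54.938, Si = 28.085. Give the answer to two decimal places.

5.30 mass %

M((Mn0.16Fe0.84)3Al2Si3O12) = 497.307 g/mol.
Mn contributes 0.48 × 54.938 = 26.370 g per mole.
26.370/497.307 = 0.0530 → 5.30%.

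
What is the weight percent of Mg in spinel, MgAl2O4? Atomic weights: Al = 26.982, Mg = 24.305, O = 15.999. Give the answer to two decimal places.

17.08 wt%

Molar mass of MgAl2O4: 1*24.305 + 2*26.982 + 4*15.999 = 142.265 g/mol.
Mass of Mg per formula unit: 1 × 24.305 = 24.305 g.
Weight fraction Mg = 24.305 / 142.265 = 0.1708.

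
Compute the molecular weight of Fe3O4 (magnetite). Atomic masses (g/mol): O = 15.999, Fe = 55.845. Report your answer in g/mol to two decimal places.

The formula mass is the sum 3×55.845 + 4×15.999.

231.53 g/mol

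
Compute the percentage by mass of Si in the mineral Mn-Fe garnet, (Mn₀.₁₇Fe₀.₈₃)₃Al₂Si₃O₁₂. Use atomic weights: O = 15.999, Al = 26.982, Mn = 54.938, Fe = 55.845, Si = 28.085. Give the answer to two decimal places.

16.94 mass %

M((Mn₀.₁₇Fe₀.₈₃)₃Al₂Si₃O₁₂) = 497.279 g/mol.
Si contributes 3 × 28.085 = 84.255 g per mole.
84.255/497.279 = 0.1694 → 16.94%.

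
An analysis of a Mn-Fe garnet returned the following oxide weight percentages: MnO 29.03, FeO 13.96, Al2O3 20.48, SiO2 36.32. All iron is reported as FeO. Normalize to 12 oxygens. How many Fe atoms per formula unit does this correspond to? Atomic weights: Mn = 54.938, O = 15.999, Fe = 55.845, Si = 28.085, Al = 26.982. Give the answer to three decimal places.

0.965 Fe apfu

MnO (M=70.937): mol = 0.40924; Mn = 0.40924, O = 0.40924.
FeO (M=71.844): mol = 0.19431; Fe = 0.19431, O = 0.19431.
Al2O3 (M=101.961): mol = 0.20086; Al = 0.40172, O = 0.60258.
SiO2 (M=60.083): mol = 0.60450; Si = 0.60450, O = 1.20900.
ΣO = 2.41513; factor = 12/ΣO = 4.96868.
Fe apfu = 0.19431 × 4.96868 = 0.965.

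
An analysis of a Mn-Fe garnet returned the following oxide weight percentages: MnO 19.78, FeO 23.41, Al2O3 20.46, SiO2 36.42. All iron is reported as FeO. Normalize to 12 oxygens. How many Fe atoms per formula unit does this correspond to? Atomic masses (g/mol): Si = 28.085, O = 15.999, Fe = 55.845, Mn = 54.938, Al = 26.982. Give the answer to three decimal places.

MnO: 19.78/70.937 = 0.27884 mol → 0.27884 mol Mn, 0.27884 mol O.
FeO: 23.41/71.844 = 0.32584 mol → 0.32584 mol Fe, 0.32584 mol O.
Al2O3: 20.46/101.961 = 0.20066 mol → 0.40132 mol Al, 0.60198 mol O.
SiO2: 36.42/60.083 = 0.60616 mol → 0.60616 mol Si, 1.21232 mol O.
Total oxygen = 2.41898 mol. Normalization factor = 12/2.41898 = 4.96077.
Fe per 12 O = 0.32584 × 4.96077 = 1.616.

1.616 Fe apfu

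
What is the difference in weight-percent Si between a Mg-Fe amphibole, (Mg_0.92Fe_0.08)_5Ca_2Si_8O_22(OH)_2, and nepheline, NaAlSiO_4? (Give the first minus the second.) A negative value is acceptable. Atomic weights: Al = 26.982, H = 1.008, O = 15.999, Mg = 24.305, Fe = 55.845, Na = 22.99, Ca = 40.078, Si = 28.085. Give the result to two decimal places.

Si in (Mg_0.92Fe_0.08)_5Ca_2Si_8O_22(OH)_2: molar mass 824.969 g/mol; 8×28.085 = 224.680 g → 27.23 wt%.
Si in NaAlSiO_4: molar mass 142.053 g/mol; 1×28.085 = 28.085 g → 19.77 wt%.
Difference = 27.23 − 19.77 = 7.46 percentage points.

7.46 percentage points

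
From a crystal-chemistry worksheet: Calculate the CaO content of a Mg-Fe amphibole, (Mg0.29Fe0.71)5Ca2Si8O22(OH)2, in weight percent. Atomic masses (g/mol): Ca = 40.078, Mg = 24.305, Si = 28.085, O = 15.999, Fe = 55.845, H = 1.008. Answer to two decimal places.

Formula mass = 924.320 g/mol.
2 Ca → 2.0000 mol CaO per formula unit; M(CaO) = 56.077, so CaO mass = 112.154 g.
112.154/924.320 × 100 = 12.13 wt%.

12.13 wt%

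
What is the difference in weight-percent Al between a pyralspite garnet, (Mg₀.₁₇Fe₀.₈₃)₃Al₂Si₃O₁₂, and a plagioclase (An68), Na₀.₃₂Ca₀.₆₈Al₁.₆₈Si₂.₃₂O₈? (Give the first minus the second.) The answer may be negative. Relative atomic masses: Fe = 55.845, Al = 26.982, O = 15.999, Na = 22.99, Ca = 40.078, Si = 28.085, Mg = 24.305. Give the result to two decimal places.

-5.40 percentage points

M((Mg₀.₁₇Fe₀.₈₃)₃Al₂Si₃O₁₂) = 481.657 g/mol, so wt% Al = 53.964/481.657 × 100 = 11.20%.
M(Na₀.₃₂Ca₀.₆₈Al₁.₆₈Si₂.₃₂O₈) = 273.089 g/mol, so wt% Al = 45.330/273.089 × 100 = 16.60%.
11.20 − 16.60 = -5.40 pp.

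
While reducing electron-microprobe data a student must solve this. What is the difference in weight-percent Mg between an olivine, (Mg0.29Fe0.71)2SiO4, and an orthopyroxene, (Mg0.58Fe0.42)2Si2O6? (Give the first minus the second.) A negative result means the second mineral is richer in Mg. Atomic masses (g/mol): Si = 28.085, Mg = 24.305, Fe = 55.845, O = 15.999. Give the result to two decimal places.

M((Mg0.29Fe0.71)2SiO4) = 185.478 g/mol, so wt% Mg = 14.097/185.478 × 100 = 7.60%.
M((Mg0.58Fe0.42)2Si2O6) = 227.268 g/mol, so wt% Mg = 28.194/227.268 × 100 = 12.41%.
7.60 − 12.41 = -4.81 pp.

-4.81 percentage points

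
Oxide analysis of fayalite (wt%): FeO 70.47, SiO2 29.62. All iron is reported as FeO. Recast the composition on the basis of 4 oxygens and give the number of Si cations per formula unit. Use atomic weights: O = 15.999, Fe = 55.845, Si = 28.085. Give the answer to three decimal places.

70.47 wt% FeO ÷ 71.844 g/mol = 0.98088 mol, giving 0.98088 Fe and 0.98088 O.
29.62 wt% SiO2 ÷ 60.083 g/mol = 0.49298 mol, giving 0.49298 Si and 0.98596 O.
Oxygen sums to 1.96684; scaling by 4/1.96684 = 2.03372 puts the formula on 4 O.
Si: 0.49298 × 2.03372 = 1.003 atoms per formula unit.

1.003 Si apfu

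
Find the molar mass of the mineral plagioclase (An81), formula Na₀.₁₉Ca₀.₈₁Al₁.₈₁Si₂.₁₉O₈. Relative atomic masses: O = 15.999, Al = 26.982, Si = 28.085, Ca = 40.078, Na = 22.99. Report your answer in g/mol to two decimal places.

275.17 g/mol

The formula mass is the sum 0.19·22.99 + 0.81·40.078 + 1.81·26.982 + 2.19·28.085 + 8·15.999.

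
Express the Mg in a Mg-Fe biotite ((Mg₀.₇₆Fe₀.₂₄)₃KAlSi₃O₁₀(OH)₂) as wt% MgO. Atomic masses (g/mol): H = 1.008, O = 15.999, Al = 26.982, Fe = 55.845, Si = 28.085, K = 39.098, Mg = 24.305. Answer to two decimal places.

M((Mg₀.₇₆Fe₀.₂₄)₃KAlSi₃O₁₀(OH)₂) = 439.963 g/mol; M(MgO) = 40.304 g/mol.
Moles MgO per formula unit = 2.28 Mg ÷ 1 = 2.2800.
MgO fraction = (2.2800 × 40.304) / 439.963 = 91.893/439.963 = 0.2089.

20.89 wt%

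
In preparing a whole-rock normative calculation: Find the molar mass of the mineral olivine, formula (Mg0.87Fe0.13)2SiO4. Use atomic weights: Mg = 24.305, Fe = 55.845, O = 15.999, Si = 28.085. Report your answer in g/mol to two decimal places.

M = 1.74×24.305 + 0.26×55.845 + 1×28.085 + 4×15.999

148.89 g/mol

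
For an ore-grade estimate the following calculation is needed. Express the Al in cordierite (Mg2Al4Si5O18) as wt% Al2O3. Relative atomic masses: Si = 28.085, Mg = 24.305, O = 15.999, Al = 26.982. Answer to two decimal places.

34.86 wt%

Formula mass = 584.945 g/mol.
4 Al → 2.0000 mol Al2O3 per formula unit; M(Al2O3) = 101.961, so Al2O3 mass = 203.922 g.
203.922/584.945 × 100 = 34.86 wt%.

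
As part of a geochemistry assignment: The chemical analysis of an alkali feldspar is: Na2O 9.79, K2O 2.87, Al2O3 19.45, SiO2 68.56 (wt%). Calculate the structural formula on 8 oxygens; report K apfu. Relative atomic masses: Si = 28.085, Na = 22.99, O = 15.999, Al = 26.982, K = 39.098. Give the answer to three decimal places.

0.160 K apfu

9.79 wt% Na2O ÷ 61.979 g/mol = 0.15796 mol, giving 0.31592 Na and 0.15796 O.
2.87 wt% K2O ÷ 94.195 g/mol = 0.03047 mol, giving 0.06094 K and 0.03047 O.
19.45 wt% Al2O3 ÷ 101.961 g/mol = 0.19076 mol, giving 0.38152 Al and 0.57228 O.
68.56 wt% SiO2 ÷ 60.083 g/mol = 1.14109 mol, giving 1.14109 Si and 2.28218 O.
Oxygen sums to 3.04289; scaling by 8/3.04289 = 2.62908 puts the formula on 8 O.
K: 0.06094 × 2.62908 = 0.160 atoms per formula unit.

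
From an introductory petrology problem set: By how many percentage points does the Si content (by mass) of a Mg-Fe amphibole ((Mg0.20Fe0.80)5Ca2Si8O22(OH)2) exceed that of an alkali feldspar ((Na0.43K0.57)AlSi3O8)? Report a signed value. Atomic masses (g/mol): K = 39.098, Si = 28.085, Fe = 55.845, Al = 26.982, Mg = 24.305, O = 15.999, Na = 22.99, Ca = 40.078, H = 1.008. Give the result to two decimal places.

-7.10 percentage points

Si in (Mg0.20Fe0.80)5Ca2Si8O22(OH)2: molar mass 938.513 g/mol; 8×28.085 = 224.680 g → 23.94 wt%.
Si in (Na0.43K0.57)AlSi3O8: molar mass 271.401 g/mol; 3×28.085 = 84.255 g → 31.04 wt%.
Difference = 23.94 − 31.04 = -7.10 percentage points.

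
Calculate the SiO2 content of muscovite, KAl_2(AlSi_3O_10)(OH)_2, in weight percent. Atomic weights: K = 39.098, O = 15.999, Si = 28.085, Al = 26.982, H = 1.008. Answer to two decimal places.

M(KAl_2(AlSi_3O_10)(OH)_2) = 398.303 g/mol; M(SiO2) = 60.083 g/mol.
Moles SiO2 per formula unit = 3 Si ÷ 1 = 3.0000.
SiO2 fraction = (3.0000 × 60.083) / 398.303 = 180.249/398.303 = 0.4525.

45.25 wt%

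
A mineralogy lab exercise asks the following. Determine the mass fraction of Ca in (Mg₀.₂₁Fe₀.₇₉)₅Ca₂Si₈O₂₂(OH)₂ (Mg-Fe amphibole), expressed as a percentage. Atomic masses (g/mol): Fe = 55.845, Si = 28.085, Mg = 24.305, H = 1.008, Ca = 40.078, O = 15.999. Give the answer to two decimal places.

8.56 weight percent

M((Mg₀.₂₁Fe₀.₇₉)₅Ca₂Si₈O₂₂(OH)₂) = 936.936 g/mol.
Ca contributes 2 × 40.078 = 80.156 g per mole.
80.156/936.936 = 0.0856 → 8.56%.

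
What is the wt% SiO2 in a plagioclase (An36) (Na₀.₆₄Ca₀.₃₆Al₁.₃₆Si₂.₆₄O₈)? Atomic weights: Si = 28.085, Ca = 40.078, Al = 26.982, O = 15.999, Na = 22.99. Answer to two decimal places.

Molar mass of Na₀.₆₄Ca₀.₃₆Al₁.₃₆Si₂.₆₄O₈ = 0.64·22.99 + 0.36·40.078 + 1.36·26.982 + 2.64·28.085 + 8·15.999 = 267.974 g/mol.
Each formula unit contains 2.64 Si, equivalent to 2.64/1 = 2.6400 mol SiO2.
M(SiO2) = 1×28.085 + 2×15.999 = 60.083 g/mol.
Mass of SiO2 per formula unit = 2.6400 × 60.083 = 158.619 g.
SiO2 wt% = 158.619 / 267.974 × 100 = 59.19%.

59.19 wt%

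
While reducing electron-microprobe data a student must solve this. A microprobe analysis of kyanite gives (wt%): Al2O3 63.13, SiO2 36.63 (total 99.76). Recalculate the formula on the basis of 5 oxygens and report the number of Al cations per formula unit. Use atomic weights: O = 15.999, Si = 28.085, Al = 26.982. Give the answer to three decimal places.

2.012 Al apfu

63.13 wt% Al2O3 ÷ 101.961 g/mol = 0.61916 mol, giving 1.23832 Al and 1.85748 O.
36.63 wt% SiO2 ÷ 60.083 g/mol = 0.60966 mol, giving 0.60966 Si and 1.21932 O.
Oxygen sums to 3.07680; scaling by 5/3.07680 = 1.62507 puts the formula on 5 O.
Al: 1.23832 × 1.62507 = 2.012 atoms per formula unit.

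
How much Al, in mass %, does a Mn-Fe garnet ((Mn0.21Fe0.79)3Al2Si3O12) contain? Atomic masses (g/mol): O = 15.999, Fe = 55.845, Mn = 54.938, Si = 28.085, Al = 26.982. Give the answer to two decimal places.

10.85 mass %

M((Mn0.21Fe0.79)3Al2Si3O12) = 497.171 g/mol.
Al contributes 2 × 26.982 = 53.964 g per mole.
53.964/497.171 = 0.1085 → 10.85%.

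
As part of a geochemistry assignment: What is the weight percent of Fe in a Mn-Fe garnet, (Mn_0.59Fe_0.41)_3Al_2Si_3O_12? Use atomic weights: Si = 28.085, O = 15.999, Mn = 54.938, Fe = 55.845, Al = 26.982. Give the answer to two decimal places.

Formula mass = 1.77×54.938 + 1.23×55.845 + 2×26.982 + 3×28.085 + 12×15.999 = 496.137 g/mol, of which 68.689 g is Fe.
So Fe makes up 68.689/496.137 = 0.1384 of the mass, i.e. 13.84%.

13.84 wt%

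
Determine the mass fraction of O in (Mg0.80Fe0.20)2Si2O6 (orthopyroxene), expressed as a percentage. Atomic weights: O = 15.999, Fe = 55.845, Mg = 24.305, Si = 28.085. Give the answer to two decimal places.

44.99 wt%

M((Mg0.80Fe0.20)2Si2O6) = 213.390 g/mol.
O contributes 6 × 15.999 = 95.994 g per mole.
95.994/213.390 = 0.4499 → 44.99%.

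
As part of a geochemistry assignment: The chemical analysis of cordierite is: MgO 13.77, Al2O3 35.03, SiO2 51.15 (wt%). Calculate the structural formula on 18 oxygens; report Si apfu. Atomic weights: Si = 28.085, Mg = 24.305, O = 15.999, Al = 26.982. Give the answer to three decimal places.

4.983 Si apfu

MgO (M=40.304): mol = 0.34165; Mg = 0.34165, O = 0.34165.
Al2O3 (M=101.961): mol = 0.34356; Al = 0.68712, O = 1.03068.
SiO2 (M=60.083): mol = 0.85132; Si = 0.85132, O = 1.70264.
ΣO = 3.07497; factor = 18/ΣO = 5.85372.
Si apfu = 0.85132 × 5.85372 = 4.983.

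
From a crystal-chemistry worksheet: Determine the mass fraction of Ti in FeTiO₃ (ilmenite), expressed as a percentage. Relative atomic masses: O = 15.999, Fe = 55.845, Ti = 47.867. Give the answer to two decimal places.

Molar mass of FeTiO₃: 1×55.845 + 1×47.867 + 3×15.999 = 151.709 g/mol.
Mass of Ti per formula unit: 1 × 47.867 = 47.867 g.
Weight fraction Ti = 47.867 / 151.709 = 0.3155.

31.55 weight percent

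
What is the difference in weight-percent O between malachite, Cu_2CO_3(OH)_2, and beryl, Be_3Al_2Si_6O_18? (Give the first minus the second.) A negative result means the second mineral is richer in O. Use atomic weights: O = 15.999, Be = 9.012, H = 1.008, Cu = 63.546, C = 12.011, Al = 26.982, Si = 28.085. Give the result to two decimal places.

-17.40 percentage points

First mineral: 79.995 g O in 221.114 g formula = 36.18 wt% O.
Second mineral: 287.982 g O in 537.492 g formula = 53.58 wt% O.
36.18% − 53.58% gives a difference of -17.40 percentage points.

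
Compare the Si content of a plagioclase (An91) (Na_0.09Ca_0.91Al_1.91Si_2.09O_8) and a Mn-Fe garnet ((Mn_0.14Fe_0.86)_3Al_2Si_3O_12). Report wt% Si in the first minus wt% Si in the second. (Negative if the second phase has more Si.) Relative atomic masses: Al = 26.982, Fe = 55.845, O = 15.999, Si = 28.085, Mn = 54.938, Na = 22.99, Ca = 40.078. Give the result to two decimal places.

Si in Na_0.09Ca_0.91Al_1.91Si_2.09O_8: molar mass 276.765 g/mol; 2.09×28.085 = 58.698 g → 21.21 wt%.
Si in (Mn_0.14Fe_0.86)_3Al_2Si_3O_12: molar mass 497.361 g/mol; 3×28.085 = 84.255 g → 16.94 wt%.
Difference = 21.21 − 16.94 = 4.27 percentage points.

4.27 percentage points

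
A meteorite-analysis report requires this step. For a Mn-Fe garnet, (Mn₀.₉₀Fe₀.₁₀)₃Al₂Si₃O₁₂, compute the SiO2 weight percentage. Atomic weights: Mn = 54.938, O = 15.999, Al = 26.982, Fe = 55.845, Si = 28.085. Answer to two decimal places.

36.39 wt%

Molar mass of (Mn₀.₉₀Fe₀.₁₀)₃Al₂Si₃O₁₂ = 2.70·54.938 + 0.30·55.845 + 2·26.982 + 3·28.085 + 12·15.999 = 495.293 g/mol.
Each formula unit contains 3 Si, equivalent to 3/1 = 3.0000 mol SiO2.
M(SiO2) = 1×28.085 + 2×15.999 = 60.083 g/mol.
Mass of SiO2 per formula unit = 3.0000 × 60.083 = 180.249 g.
SiO2 wt% = 180.249 / 495.293 × 100 = 36.39%.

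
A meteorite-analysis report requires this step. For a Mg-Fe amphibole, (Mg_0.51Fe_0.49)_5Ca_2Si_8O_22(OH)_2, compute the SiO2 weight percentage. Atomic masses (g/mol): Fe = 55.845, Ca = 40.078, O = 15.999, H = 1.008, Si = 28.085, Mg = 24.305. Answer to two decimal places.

54.03 wt%

Molar mass of (Mg_0.51Fe_0.49)_5Ca_2Si_8O_22(OH)_2 = 2.55*24.305 + 2.45*55.845 + 2*40.078 + 8*28.085 + 24*15.999 + 2*1.008 = 889.626 g/mol.
Each formula unit contains 8 Si, equivalent to 8/1 = 8.0000 mol SiO2.
M(SiO2) = 1×28.085 + 2×15.999 = 60.083 g/mol.
Mass of SiO2 per formula unit = 8.0000 × 60.083 = 480.664 g.
SiO2 wt% = 480.664 / 889.626 × 100 = 54.03%.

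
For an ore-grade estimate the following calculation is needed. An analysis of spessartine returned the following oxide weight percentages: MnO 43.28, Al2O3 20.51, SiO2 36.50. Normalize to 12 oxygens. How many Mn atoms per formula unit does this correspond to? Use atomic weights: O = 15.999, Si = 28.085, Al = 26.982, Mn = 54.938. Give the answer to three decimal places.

3.015 Mn apfu

43.28 wt% MnO ÷ 70.937 g/mol = 0.61012 mol, giving 0.61012 Mn and 0.61012 O.
20.51 wt% Al2O3 ÷ 101.961 g/mol = 0.20116 mol, giving 0.40232 Al and 0.60348 O.
36.50 wt% SiO2 ÷ 60.083 g/mol = 0.60749 mol, giving 0.60749 Si and 1.21498 O.
Oxygen sums to 2.42858; scaling by 12/2.42858 = 4.94116 puts the formula on 12 O.
Mn: 0.61012 × 4.94116 = 3.015 atoms per formula unit.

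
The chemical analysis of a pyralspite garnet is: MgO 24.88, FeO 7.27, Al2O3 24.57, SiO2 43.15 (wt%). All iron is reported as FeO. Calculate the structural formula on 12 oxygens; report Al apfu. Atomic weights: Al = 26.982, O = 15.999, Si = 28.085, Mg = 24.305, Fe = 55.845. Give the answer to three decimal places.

2.010 Al apfu

MgO (M=40.304): mol = 0.61731; Mg = 0.61731, O = 0.61731.
FeO (M=71.844): mol = 0.10119; Fe = 0.10119, O = 0.10119.
Al2O3 (M=101.961): mol = 0.24097; Al = 0.48194, O = 0.72291.
SiO2 (M=60.083): mol = 0.71817; Si = 0.71817, O = 1.43634.
ΣO = 2.87775; factor = 12/ΣO = 4.16992.
Al apfu = 0.48194 × 4.16992 = 2.010.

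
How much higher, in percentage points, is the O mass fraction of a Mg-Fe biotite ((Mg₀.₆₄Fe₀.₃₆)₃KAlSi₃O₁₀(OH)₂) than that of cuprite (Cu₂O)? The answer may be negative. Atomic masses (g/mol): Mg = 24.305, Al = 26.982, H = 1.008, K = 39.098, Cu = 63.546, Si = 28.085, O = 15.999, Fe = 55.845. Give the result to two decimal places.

First mineral: 191.988 g O in 451.317 g formula = 42.54 wt% O.
Second mineral: 15.999 g O in 143.091 g formula = 11.18 wt% O.
42.54% − 11.18% gives a difference of 31.36 percentage points.

31.36 percentage points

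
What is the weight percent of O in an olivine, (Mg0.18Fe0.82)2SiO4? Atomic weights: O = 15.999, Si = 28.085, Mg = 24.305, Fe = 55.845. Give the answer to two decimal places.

M((Mg0.18Fe0.82)2SiO4) = 192.417 g/mol.
O contributes 4 × 15.999 = 63.996 g per mole.
63.996/192.417 = 0.3326 → 33.26%.

33.26 mass %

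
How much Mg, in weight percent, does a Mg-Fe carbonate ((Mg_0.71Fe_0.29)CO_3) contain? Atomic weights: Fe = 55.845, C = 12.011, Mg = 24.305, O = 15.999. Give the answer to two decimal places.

Molar mass of (Mg_0.71Fe_0.29)CO_3: 0.71*24.305 + 0.29*55.845 + 1*12.011 + 3*15.999 = 93.460 g/mol.
Mass of Mg per formula unit: 0.71 × 24.305 = 17.257 g.
Weight fraction Mg = 17.257 / 93.460 = 0.1846.

18.46 weight percent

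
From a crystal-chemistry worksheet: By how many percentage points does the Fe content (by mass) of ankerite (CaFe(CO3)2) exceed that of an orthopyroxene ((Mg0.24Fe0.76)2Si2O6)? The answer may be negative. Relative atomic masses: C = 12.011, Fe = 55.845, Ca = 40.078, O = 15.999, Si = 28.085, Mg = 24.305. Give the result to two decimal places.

First mineral: 55.845 g Fe in 215.939 g formula = 25.86 wt% Fe.
Second mineral: 84.884 g Fe in 248.715 g formula = 34.13 wt% Fe.
25.86% − 34.13% gives a difference of -8.27 percentage points.

-8.27 percentage points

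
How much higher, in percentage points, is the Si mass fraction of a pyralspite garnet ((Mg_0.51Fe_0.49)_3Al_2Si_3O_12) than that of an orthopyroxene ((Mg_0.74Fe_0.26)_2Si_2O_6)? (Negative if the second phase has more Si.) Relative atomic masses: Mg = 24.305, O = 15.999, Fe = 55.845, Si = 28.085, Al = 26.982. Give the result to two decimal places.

-7.12 percentage points

Si in (Mg_0.51Fe_0.49)_3Al_2Si_3O_12: molar mass 449.486 g/mol; 3×28.085 = 84.255 g → 18.74 wt%.
Si in (Mg_0.74Fe_0.26)_2Si_2O_6: molar mass 217.175 g/mol; 2×28.085 = 56.170 g → 25.86 wt%.
Difference = 18.74 − 25.86 = -7.12 percentage points.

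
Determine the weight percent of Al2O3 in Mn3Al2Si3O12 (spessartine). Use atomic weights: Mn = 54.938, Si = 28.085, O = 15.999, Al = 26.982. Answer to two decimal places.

M(Mn3Al2Si3O12) = 495.021 g/mol; M(Al2O3) = 101.961 g/mol.
Moles Al2O3 per formula unit = 2 Al ÷ 2 = 1.0000.
Al2O3 fraction = (1.0000 × 101.961) / 495.021 = 101.961/495.021 = 0.2060.

20.60 wt%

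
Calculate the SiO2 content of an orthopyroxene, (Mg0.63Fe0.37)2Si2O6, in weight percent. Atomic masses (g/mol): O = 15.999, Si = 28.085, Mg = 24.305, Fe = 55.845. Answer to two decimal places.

M((Mg0.63Fe0.37)2Si2O6) = 224.114 g/mol; M(SiO2) = 60.083 g/mol.
Moles SiO2 per formula unit = 2 Si ÷ 1 = 2.0000.
SiO2 fraction = (2.0000 × 60.083) / 224.114 = 120.166/224.114 = 0.5362.

53.62 wt%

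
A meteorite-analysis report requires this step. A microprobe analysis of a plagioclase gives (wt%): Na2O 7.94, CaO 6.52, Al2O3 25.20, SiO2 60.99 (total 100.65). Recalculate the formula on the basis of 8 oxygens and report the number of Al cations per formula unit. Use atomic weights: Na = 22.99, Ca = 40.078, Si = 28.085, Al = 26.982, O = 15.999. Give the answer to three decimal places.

1.311 Al apfu

Na2O (M=61.979): mol = 0.12811; Na = 0.25622, O = 0.12811.
CaO (M=56.077): mol = 0.11627; Ca = 0.11627, O = 0.11627.
Al2O3 (M=101.961): mol = 0.24715; Al = 0.49430, O = 0.74145.
SiO2 (M=60.083): mol = 1.01510; Si = 1.01510, O = 2.03020.
ΣO = 3.01603; factor = 8/ΣO = 2.65249.
Al apfu = 0.49430 × 2.65249 = 1.311.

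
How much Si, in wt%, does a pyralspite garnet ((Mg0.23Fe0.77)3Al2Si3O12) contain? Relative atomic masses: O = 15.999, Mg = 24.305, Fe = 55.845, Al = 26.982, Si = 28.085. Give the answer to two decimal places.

17.70 wt%

Formula mass = 0.69*24.305 + 2.31*55.845 + 2*26.982 + 3*28.085 + 12*15.999 = 475.979 g/mol, of which 84.255 g is Si.
So Si makes up 84.255/475.979 = 0.1770 of the mass, i.e. 17.70%.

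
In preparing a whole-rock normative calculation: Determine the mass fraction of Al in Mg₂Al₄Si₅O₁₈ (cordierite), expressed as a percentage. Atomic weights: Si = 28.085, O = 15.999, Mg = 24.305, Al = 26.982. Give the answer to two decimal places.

Molar mass of Mg₂Al₄Si₅O₁₈: 2×24.305 + 4×26.982 + 5×28.085 + 18×15.999 = 584.945 g/mol.
Mass of Al per formula unit: 4 × 26.982 = 107.928 g.
Weight fraction Al = 107.928 / 584.945 = 0.1845.

18.45 wt%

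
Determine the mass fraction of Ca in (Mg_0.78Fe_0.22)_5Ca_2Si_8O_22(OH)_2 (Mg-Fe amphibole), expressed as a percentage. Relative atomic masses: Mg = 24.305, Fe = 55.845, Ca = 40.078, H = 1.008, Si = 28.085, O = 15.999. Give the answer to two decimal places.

9.46 wt%

Formula mass = 3.90*24.305 + 1.10*55.845 + 2*40.078 + 8*28.085 + 24*15.999 + 2*1.008 = 847.047 g/mol, of which 80.156 g is Ca.
So Ca makes up 80.156/847.047 = 0.0946 of the mass, i.e. 9.46%.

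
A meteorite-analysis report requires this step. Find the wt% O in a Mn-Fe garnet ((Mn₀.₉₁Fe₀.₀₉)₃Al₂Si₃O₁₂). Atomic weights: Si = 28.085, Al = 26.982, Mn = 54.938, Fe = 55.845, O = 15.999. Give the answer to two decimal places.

38.76 weight percent

Molar mass of (Mn₀.₉₁Fe₀.₀₉)₃Al₂Si₃O₁₂: 2.73×54.938 + 0.27×55.845 + 2×26.982 + 3×28.085 + 12×15.999 = 495.266 g/mol.
Mass of O per formula unit: 12 × 15.999 = 191.988 g.
Weight fraction O = 191.988 / 495.266 = 0.3876.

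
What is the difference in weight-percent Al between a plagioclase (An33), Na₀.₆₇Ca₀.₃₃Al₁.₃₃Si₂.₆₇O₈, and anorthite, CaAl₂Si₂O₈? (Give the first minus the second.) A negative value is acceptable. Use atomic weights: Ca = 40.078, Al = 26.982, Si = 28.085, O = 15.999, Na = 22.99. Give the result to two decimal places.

-5.98 percentage points

M(Na₀.₆₇Ca₀.₃₃Al₁.₃₃Si₂.₆₇O₈) = 267.494 g/mol, so wt% Al = 35.886/267.494 × 100 = 13.42%.
M(CaAl₂Si₂O₈) = 278.204 g/mol, so wt% Al = 53.964/278.204 × 100 = 19.40%.
13.42 − 19.40 = -5.98 pp.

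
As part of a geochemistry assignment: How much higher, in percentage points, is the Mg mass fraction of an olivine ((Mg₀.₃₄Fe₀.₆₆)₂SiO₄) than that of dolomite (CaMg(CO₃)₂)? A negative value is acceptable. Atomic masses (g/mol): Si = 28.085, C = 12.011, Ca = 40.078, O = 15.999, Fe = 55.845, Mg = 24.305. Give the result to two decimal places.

-4.12 percentage points

First mineral: 16.527 g Mg in 182.324 g formula = 9.06 wt% Mg.
Second mineral: 24.305 g Mg in 184.399 g formula = 13.18 wt% Mg.
9.06% − 13.18% gives a difference of -4.12 percentage points.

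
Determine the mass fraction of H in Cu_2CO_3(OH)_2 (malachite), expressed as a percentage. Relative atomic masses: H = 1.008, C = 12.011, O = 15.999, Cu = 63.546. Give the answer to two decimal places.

Formula mass = 2×63.546 + 1×12.011 + 5×15.999 + 2×1.008 = 221.114 g/mol, of which 2.016 g is H.
So H makes up 2.016/221.114 = 0.0091 of the mass, i.e. 0.91%.

0.91 weight percent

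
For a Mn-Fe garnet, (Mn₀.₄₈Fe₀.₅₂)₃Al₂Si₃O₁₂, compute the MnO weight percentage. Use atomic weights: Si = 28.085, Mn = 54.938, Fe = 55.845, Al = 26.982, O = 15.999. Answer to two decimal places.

Molar mass of (Mn₀.₄₈Fe₀.₅₂)₃Al₂Si₃O₁₂ = 1.44*54.938 + 1.56*55.845 + 2*26.982 + 3*28.085 + 12*15.999 = 496.436 g/mol.
Each formula unit contains 1.44 Mn, equivalent to 1.44/1 = 1.4400 mol MnO.
M(MnO) = 1×54.938 + 1×15.999 = 70.937 g/mol.
Mass of MnO per formula unit = 1.4400 × 70.937 = 102.149 g.
MnO wt% = 102.149 / 496.436 × 100 = 20.58%.

20.58 wt%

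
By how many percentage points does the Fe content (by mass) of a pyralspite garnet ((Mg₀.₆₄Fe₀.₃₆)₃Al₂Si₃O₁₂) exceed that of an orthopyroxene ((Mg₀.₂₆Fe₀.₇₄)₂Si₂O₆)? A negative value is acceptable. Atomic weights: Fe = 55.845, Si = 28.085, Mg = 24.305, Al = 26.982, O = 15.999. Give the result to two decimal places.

-19.60 percentage points

Fe in (Mg₀.₆₄Fe₀.₃₆)₃Al₂Si₃O₁₂: molar mass 437.185 g/mol; 1.08×55.845 = 60.313 g → 13.80 wt%.
Fe in (Mg₀.₂₆Fe₀.₇₄)₂Si₂O₆: molar mass 247.453 g/mol; 1.48×55.845 = 82.651 g → 33.40 wt%.
Difference = 13.80 − 33.40 = -19.60 percentage points.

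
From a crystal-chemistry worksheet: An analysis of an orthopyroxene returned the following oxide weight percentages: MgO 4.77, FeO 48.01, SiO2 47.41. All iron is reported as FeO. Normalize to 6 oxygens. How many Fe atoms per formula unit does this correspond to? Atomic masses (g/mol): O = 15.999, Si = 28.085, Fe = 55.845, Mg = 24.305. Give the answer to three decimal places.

MgO: 4.77/40.304 = 0.11835 mol → 0.11835 mol Mg, 0.11835 mol O.
FeO: 48.01/71.844 = 0.66825 mol → 0.66825 mol Fe, 0.66825 mol O.
SiO2: 47.41/60.083 = 0.78908 mol → 0.78908 mol Si, 1.57816 mol O.
Total oxygen = 2.36476 mol. Normalization factor = 6/2.36476 = 2.53726.
Fe per 6 O = 0.66825 × 2.53726 = 1.696.

1.696 Fe apfu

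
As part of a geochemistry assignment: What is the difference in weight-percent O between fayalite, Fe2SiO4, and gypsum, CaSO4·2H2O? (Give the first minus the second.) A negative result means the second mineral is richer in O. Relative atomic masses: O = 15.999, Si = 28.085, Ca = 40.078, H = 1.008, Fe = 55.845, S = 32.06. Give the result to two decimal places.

M(Fe2SiO4) = 203.771 g/mol, so wt% O = 63.996/203.771 × 100 = 31.41%.
M(CaSO4·2H2O) = 172.164 g/mol, so wt% O = 95.994/172.164 × 100 = 55.76%.
31.41 − 55.76 = -24.35 pp.

-24.35 percentage points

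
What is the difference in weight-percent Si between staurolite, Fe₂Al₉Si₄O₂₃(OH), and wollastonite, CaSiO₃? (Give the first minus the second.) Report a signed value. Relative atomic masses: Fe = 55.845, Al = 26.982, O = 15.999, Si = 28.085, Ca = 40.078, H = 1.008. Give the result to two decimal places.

-10.99 percentage points

Si in Fe₂Al₉Si₄O₂₃(OH): molar mass 851.852 g/mol; 4×28.085 = 112.340 g → 13.19 wt%.
Si in CaSiO₃: molar mass 116.160 g/mol; 1×28.085 = 28.085 g → 24.18 wt%.
Difference = 13.19 − 24.18 = -10.99 percentage points.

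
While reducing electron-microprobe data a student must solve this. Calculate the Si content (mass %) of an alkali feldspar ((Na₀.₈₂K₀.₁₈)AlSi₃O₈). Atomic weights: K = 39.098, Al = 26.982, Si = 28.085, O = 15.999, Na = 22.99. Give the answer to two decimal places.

31.78 mass %

Formula mass = 0.82*22.99 + 0.18*39.098 + 1*26.982 + 3*28.085 + 8*15.999 = 265.118 g/mol, of which 84.255 g is Si.
So Si makes up 84.255/265.118 = 0.3178 of the mass, i.e. 31.78%.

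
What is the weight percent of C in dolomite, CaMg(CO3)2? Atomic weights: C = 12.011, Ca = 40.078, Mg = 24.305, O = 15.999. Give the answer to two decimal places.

Molar mass of CaMg(CO3)2: 1×40.078 + 1×24.305 + 2×12.011 + 6×15.999 = 184.399 g/mol.
Mass of C per formula unit: 2 × 12.011 = 24.022 g.
Weight fraction C = 24.022 / 184.399 = 0.1303.

13.03 weight percent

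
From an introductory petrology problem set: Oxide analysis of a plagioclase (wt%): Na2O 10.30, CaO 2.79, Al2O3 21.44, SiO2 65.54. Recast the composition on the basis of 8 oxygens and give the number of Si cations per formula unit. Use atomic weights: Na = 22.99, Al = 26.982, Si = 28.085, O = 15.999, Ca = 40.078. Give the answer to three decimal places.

10.30 wt% Na2O ÷ 61.979 g/mol = 0.16619 mol, giving 0.33238 Na and 0.16619 O.
2.79 wt% CaO ÷ 56.077 g/mol = 0.04975 mol, giving 0.04975 Ca and 0.04975 O.
21.44 wt% Al2O3 ÷ 101.961 g/mol = 0.21028 mol, giving 0.42056 Al and 0.63084 O.
65.54 wt% SiO2 ÷ 60.083 g/mol = 1.09082 mol, giving 1.09082 Si and 2.18164 O.
Oxygen sums to 3.02842; scaling by 8/3.02842 = 2.64164 puts the formula on 8 O.
Si: 1.09082 × 2.64164 = 2.882 atoms per formula unit.

2.882 Si apfu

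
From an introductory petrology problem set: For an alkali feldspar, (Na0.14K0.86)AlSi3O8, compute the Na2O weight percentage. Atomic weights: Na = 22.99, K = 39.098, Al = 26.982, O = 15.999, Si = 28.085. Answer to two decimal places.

1.57 wt%

Molar mass of (Na0.14K0.86)AlSi3O8 = 0.14×22.99 + 0.86×39.098 + 1×26.982 + 3×28.085 + 8×15.999 = 276.072 g/mol.
Each formula unit contains 0.14 Na, equivalent to 0.14/2 = 0.0700 mol Na2O.
M(Na2O) = 2×22.99 + 1×15.999 = 61.979 g/mol.
Mass of Na2O per formula unit = 0.0700 × 61.979 = 4.339 g.
Na2O wt% = 4.339 / 276.072 × 100 = 1.57%.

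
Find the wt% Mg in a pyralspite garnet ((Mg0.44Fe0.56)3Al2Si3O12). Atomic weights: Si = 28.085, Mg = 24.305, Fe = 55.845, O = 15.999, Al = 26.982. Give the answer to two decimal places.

7.03 wt%

Molar mass of (Mg0.44Fe0.56)3Al2Si3O12: 1.32×24.305 + 1.68×55.845 + 2×26.982 + 3×28.085 + 12×15.999 = 456.109 g/mol.
Mass of Mg per formula unit: 1.32 × 24.305 = 32.083 g.
Weight fraction Mg = 32.083 / 456.109 = 0.0703.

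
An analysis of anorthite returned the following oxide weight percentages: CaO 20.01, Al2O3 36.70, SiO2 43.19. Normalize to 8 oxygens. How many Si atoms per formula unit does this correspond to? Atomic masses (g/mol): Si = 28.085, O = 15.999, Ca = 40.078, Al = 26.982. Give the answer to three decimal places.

20.01 wt% CaO ÷ 56.077 g/mol = 0.35683 mol, giving 0.35683 Ca and 0.35683 O.
36.70 wt% Al2O3 ÷ 101.961 g/mol = 0.35994 mol, giving 0.71988 Al and 1.07982 O.
43.19 wt% SiO2 ÷ 60.083 g/mol = 0.71884 mol, giving 0.71884 Si and 1.43768 O.
Oxygen sums to 2.87433; scaling by 8/2.87433 = 2.78326 puts the formula on 8 O.
Si: 0.71884 × 2.78326 = 2.001 atoms per formula unit.

2.001 Si apfu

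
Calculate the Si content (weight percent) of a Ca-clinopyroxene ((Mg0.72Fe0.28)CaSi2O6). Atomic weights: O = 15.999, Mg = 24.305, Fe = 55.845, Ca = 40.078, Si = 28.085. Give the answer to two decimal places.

Molar mass of (Mg0.72Fe0.28)CaSi2O6: 0.72*24.305 + 0.28*55.845 + 1*40.078 + 2*28.085 + 6*15.999 = 225.378 g/mol.
Mass of Si per formula unit: 2 × 28.085 = 56.170 g.
Weight fraction Si = 56.170 / 225.378 = 0.2492.

24.92 weight percent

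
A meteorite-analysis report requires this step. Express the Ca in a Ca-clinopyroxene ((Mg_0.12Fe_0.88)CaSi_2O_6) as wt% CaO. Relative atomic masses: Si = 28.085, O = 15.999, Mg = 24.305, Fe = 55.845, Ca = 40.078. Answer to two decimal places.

Formula mass = 244.302 g/mol.
1 Ca → 1.0000 mol CaO per formula unit; M(CaO) = 56.077, so CaO mass = 56.077 g.
56.077/244.302 × 100 = 22.95 wt%.

22.95 wt%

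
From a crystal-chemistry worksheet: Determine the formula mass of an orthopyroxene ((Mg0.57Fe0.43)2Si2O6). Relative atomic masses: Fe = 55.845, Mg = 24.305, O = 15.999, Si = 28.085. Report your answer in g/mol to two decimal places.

227.90 g/mol

M = 1.14(24.305) + 0.86(55.845) + 2(28.085) + 6(15.999)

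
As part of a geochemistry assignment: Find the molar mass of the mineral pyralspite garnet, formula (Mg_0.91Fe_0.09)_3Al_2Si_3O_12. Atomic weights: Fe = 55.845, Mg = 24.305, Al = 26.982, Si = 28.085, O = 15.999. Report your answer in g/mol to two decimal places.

The formula mass is the sum 2.73*24.305 + 0.27*55.845 + 2*26.982 + 3*28.085 + 12*15.999.

411.64 g/mol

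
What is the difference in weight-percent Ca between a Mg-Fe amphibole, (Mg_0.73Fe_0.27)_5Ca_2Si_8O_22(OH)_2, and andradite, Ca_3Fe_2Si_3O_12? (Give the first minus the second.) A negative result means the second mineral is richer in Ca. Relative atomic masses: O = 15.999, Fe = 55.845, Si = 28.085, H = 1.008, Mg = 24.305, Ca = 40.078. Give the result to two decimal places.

-14.28 percentage points

Ca in (Mg_0.73Fe_0.27)_5Ca_2Si_8O_22(OH)_2: molar mass 854.932 g/mol; 2×40.078 = 80.156 g → 9.38 wt%.
Ca in Ca_3Fe_2Si_3O_12: molar mass 508.167 g/mol; 3×40.078 = 120.234 g → 23.66 wt%.
Difference = 9.38 − 23.66 = -14.28 percentage points.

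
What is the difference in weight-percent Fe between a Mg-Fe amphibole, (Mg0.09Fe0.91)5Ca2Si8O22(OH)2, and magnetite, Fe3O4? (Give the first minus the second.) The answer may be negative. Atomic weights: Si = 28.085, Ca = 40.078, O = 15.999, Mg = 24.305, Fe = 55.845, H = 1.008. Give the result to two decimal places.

Fe in (Mg0.09Fe0.91)5Ca2Si8O22(OH)2: molar mass 955.860 g/mol; 4.55×55.845 = 254.095 g → 26.58 wt%.
Fe in Fe3O4: molar mass 231.531 g/mol; 3×55.845 = 167.535 g → 72.36 wt%.
Difference = 26.58 − 72.36 = -45.78 percentage points.

-45.78 percentage points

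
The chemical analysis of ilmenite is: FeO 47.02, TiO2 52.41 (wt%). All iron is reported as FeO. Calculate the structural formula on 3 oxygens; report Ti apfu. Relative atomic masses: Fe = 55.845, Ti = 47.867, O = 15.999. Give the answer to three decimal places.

1.001 Ti apfu

FeO: 47.02/71.844 = 0.65447 mol → 0.65447 mol Fe, 0.65447 mol O.
TiO2: 52.41/79.865 = 0.65623 mol → 0.65623 mol Ti, 1.31246 mol O.
Total oxygen = 1.96693 mol. Normalization factor = 3/1.96693 = 1.52522.
Ti per 3 O = 0.65623 × 1.52522 = 1.001.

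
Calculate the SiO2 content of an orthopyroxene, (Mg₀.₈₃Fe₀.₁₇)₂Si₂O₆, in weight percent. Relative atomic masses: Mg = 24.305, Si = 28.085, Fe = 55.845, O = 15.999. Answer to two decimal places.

56.82 wt%

Molar mass of (Mg₀.₈₃Fe₀.₁₇)₂Si₂O₆ = 1.66·24.305 + 0.34·55.845 + 2·28.085 + 6·15.999 = 211.498 g/mol.
Each formula unit contains 2 Si, equivalent to 2/1 = 2.0000 mol SiO2.
M(SiO2) = 1×28.085 + 2×15.999 = 60.083 g/mol.
Mass of SiO2 per formula unit = 2.0000 × 60.083 = 120.166 g.
SiO2 wt% = 120.166 / 211.498 × 100 = 56.82%.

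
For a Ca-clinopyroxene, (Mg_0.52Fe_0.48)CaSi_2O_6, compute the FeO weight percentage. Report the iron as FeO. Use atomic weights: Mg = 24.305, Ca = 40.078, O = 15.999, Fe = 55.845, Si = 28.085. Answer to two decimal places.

14.88 wt%

M((Mg_0.52Fe_0.48)CaSi_2O_6) = 231.686 g/mol; M(FeO) = 71.844 g/mol.
Moles FeO per formula unit = 0.48 Fe ÷ 1 = 0.4800.
FeO fraction = (0.4800 × 71.844) / 231.686 = 34.485/231.686 = 0.1488.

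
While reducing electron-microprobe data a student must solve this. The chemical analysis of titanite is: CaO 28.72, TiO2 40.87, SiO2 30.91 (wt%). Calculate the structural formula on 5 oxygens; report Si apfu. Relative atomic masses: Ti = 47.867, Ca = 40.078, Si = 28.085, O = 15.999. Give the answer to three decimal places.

CaO: 28.72/56.077 = 0.51215 mol → 0.51215 mol Ca, 0.51215 mol O.
TiO2: 40.87/79.865 = 0.51174 mol → 0.51174 mol Ti, 1.02348 mol O.
SiO2: 30.91/60.083 = 0.51446 mol → 0.51446 mol Si, 1.02892 mol O.
Total oxygen = 2.56455 mol. Normalization factor = 5/2.56455 = 1.94966.
Si per 5 O = 0.51446 × 1.94966 = 1.003.

1.003 Si apfu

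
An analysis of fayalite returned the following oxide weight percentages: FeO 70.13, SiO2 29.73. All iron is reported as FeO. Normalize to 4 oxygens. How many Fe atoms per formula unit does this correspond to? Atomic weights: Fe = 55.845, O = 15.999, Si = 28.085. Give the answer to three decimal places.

1.986 Fe apfu

FeO: 70.13/71.844 = 0.97614 mol → 0.97614 mol Fe, 0.97614 mol O.
SiO2: 29.73/60.083 = 0.49482 mol → 0.49482 mol Si, 0.98964 mol O.
Total oxygen = 1.96578 mol. Normalization factor = 4/1.96578 = 2.03482.
Fe per 4 O = 0.97614 × 2.03482 = 1.986.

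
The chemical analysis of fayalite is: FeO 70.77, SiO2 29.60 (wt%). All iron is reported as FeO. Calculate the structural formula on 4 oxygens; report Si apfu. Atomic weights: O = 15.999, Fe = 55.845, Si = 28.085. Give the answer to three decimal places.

1.000 Si apfu

FeO: 70.77/71.844 = 0.98505 mol → 0.98505 mol Fe, 0.98505 mol O.
SiO2: 29.60/60.083 = 0.49265 mol → 0.49265 mol Si, 0.98530 mol O.
Total oxygen = 1.97035 mol. Normalization factor = 4/1.97035 = 2.03010.
Si per 4 O = 0.49265 × 2.03010 = 1.000.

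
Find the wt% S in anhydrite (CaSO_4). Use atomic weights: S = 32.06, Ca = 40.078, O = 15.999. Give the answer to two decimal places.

23.55 weight percent

M(CaSO_4) = 136.134 g/mol.
S contributes 1 × 32.06 = 32.060 g per mole.
32.060/136.134 = 0.2355 → 23.55%.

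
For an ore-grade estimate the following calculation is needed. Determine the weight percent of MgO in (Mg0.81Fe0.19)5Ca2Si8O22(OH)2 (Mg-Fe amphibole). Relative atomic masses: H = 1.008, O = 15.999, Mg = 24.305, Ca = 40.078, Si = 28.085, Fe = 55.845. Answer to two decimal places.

M((Mg0.81Fe0.19)5Ca2Si8O22(OH)2) = 842.316 g/mol; M(MgO) = 40.304 g/mol.
Moles MgO per formula unit = 4.05 Mg ÷ 1 = 4.0500.
MgO fraction = (4.0500 × 40.304) / 842.316 = 163.231/842.316 = 0.1938.

19.38 wt%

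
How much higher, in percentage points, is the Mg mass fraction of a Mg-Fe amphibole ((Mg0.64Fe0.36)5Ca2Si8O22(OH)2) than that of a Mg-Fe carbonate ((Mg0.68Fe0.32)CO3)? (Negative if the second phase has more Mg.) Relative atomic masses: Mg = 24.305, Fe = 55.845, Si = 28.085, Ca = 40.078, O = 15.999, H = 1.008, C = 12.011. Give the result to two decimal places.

-8.56 percentage points

First mineral: 77.776 g Mg in 869.125 g formula = 8.95 wt% Mg.
Second mineral: 16.527 g Mg in 94.406 g formula = 17.51 wt% Mg.
8.95% − 17.51% gives a difference of -8.56 percentage points.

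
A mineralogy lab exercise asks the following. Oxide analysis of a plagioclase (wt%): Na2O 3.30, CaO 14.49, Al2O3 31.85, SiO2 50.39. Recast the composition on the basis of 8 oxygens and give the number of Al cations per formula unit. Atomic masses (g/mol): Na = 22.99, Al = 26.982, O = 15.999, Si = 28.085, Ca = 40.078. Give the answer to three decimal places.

1.708 Al apfu

3.30 wt% Na2O ÷ 61.979 g/mol = 0.05324 mol, giving 0.10648 Na and 0.05324 O.
14.49 wt% CaO ÷ 56.077 g/mol = 0.25839 mol, giving 0.25839 Ca and 0.25839 O.
31.85 wt% Al2O3 ÷ 101.961 g/mol = 0.31237 mol, giving 0.62474 Al and 0.93711 O.
50.39 wt% SiO2 ÷ 60.083 g/mol = 0.83867 mol, giving 0.83867 Si and 1.67734 O.
Oxygen sums to 2.92608; scaling by 8/2.92608 = 2.73403 puts the formula on 8 O.
Al: 0.62474 × 2.73403 = 1.708 atoms per formula unit.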